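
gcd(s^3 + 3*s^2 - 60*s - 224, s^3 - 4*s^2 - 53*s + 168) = s^2 - s - 56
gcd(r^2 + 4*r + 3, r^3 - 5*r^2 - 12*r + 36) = r + 3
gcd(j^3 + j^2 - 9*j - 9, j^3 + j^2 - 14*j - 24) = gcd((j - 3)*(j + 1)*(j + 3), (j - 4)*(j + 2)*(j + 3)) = j + 3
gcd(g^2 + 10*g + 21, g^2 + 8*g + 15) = g + 3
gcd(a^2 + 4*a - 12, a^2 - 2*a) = a - 2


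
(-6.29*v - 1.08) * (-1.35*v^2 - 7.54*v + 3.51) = 8.4915*v^3 + 48.8846*v^2 - 13.9347*v - 3.7908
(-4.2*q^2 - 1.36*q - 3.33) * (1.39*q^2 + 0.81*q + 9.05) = -5.838*q^4 - 5.2924*q^3 - 43.7403*q^2 - 15.0053*q - 30.1365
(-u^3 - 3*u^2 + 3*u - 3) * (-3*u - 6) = 3*u^4 + 15*u^3 + 9*u^2 - 9*u + 18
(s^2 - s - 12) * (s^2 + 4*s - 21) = s^4 + 3*s^3 - 37*s^2 - 27*s + 252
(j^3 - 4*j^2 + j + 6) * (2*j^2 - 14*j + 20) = 2*j^5 - 22*j^4 + 78*j^3 - 82*j^2 - 64*j + 120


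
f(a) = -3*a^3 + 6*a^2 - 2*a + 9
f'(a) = -9*a^2 + 12*a - 2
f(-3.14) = 167.32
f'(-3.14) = -128.42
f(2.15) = 2.62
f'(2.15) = -17.80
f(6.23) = -496.00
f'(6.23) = -276.56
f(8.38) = -1351.86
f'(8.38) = -533.46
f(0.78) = 9.67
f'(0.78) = 1.88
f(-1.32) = 28.99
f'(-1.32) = -33.52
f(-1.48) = 34.83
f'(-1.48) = -39.47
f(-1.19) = 24.93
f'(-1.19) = -29.02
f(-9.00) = 2700.00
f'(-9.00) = -839.00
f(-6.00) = 885.00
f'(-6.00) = -398.00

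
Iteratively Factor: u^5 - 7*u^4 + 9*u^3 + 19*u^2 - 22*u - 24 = (u + 1)*(u^4 - 8*u^3 + 17*u^2 + 2*u - 24) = (u - 3)*(u + 1)*(u^3 - 5*u^2 + 2*u + 8) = (u - 3)*(u - 2)*(u + 1)*(u^2 - 3*u - 4) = (u - 3)*(u - 2)*(u + 1)^2*(u - 4)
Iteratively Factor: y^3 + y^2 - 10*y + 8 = (y - 2)*(y^2 + 3*y - 4) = (y - 2)*(y + 4)*(y - 1)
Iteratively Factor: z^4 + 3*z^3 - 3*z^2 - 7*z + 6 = (z - 1)*(z^3 + 4*z^2 + z - 6) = (z - 1)*(z + 2)*(z^2 + 2*z - 3) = (z - 1)*(z + 2)*(z + 3)*(z - 1)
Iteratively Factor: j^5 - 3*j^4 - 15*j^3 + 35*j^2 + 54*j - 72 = (j - 3)*(j^4 - 15*j^2 - 10*j + 24) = (j - 3)*(j - 1)*(j^3 + j^2 - 14*j - 24) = (j - 4)*(j - 3)*(j - 1)*(j^2 + 5*j + 6) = (j - 4)*(j - 3)*(j - 1)*(j + 2)*(j + 3)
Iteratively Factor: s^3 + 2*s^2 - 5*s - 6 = (s + 3)*(s^2 - s - 2) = (s - 2)*(s + 3)*(s + 1)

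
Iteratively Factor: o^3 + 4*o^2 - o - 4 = (o + 4)*(o^2 - 1) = (o + 1)*(o + 4)*(o - 1)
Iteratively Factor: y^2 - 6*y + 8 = (y - 4)*(y - 2)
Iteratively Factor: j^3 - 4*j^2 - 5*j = (j - 5)*(j^2 + j) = j*(j - 5)*(j + 1)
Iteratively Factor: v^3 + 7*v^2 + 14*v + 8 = (v + 1)*(v^2 + 6*v + 8) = (v + 1)*(v + 2)*(v + 4)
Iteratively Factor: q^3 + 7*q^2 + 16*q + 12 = (q + 2)*(q^2 + 5*q + 6) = (q + 2)*(q + 3)*(q + 2)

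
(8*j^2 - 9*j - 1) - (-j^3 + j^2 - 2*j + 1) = j^3 + 7*j^2 - 7*j - 2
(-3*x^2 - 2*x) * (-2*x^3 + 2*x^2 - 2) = 6*x^5 - 2*x^4 - 4*x^3 + 6*x^2 + 4*x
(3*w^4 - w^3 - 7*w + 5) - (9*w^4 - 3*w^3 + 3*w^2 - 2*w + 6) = -6*w^4 + 2*w^3 - 3*w^2 - 5*w - 1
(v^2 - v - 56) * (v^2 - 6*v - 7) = v^4 - 7*v^3 - 57*v^2 + 343*v + 392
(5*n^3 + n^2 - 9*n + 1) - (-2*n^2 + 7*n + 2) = 5*n^3 + 3*n^2 - 16*n - 1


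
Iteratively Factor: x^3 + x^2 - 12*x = (x + 4)*(x^2 - 3*x) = x*(x + 4)*(x - 3)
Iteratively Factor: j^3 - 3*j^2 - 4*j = (j - 4)*(j^2 + j) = j*(j - 4)*(j + 1)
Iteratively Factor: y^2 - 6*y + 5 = (y - 1)*(y - 5)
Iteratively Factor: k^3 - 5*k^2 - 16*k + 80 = (k - 4)*(k^2 - k - 20) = (k - 5)*(k - 4)*(k + 4)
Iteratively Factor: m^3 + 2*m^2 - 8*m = (m - 2)*(m^2 + 4*m) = m*(m - 2)*(m + 4)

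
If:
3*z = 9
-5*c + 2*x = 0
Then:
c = 2*x/5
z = 3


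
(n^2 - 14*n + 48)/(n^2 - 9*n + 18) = (n - 8)/(n - 3)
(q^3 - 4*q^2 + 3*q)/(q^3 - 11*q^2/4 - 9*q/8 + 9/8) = 8*q*(q - 1)/(8*q^2 + 2*q - 3)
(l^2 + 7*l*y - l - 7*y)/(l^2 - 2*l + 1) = (l + 7*y)/(l - 1)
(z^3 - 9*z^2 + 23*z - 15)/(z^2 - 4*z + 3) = z - 5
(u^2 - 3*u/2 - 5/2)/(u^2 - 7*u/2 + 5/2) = (u + 1)/(u - 1)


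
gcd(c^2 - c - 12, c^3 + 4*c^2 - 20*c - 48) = c - 4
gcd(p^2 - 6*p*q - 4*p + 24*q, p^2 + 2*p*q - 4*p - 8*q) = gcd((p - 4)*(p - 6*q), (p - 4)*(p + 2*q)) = p - 4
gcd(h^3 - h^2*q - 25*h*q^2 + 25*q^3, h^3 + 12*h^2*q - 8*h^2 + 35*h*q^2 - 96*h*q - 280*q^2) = h + 5*q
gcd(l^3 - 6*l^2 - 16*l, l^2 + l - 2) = l + 2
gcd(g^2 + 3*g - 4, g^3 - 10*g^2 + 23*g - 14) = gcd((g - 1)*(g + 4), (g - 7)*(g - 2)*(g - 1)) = g - 1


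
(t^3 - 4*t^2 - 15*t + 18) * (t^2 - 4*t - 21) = t^5 - 8*t^4 - 20*t^3 + 162*t^2 + 243*t - 378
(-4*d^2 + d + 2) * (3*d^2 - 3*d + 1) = -12*d^4 + 15*d^3 - d^2 - 5*d + 2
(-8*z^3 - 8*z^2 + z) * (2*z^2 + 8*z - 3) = -16*z^5 - 80*z^4 - 38*z^3 + 32*z^2 - 3*z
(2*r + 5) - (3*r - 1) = 6 - r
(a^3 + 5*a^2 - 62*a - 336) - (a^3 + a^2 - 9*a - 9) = 4*a^2 - 53*a - 327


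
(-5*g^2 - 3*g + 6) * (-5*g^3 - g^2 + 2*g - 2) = 25*g^5 + 20*g^4 - 37*g^3 - 2*g^2 + 18*g - 12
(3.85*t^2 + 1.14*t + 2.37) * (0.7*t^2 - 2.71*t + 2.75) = 2.695*t^4 - 9.6355*t^3 + 9.1571*t^2 - 3.2877*t + 6.5175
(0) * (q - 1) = 0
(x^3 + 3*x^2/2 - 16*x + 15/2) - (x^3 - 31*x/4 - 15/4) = 3*x^2/2 - 33*x/4 + 45/4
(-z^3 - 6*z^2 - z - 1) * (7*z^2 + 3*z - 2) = -7*z^5 - 45*z^4 - 23*z^3 + 2*z^2 - z + 2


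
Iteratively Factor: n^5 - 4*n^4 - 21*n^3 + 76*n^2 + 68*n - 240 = (n + 4)*(n^4 - 8*n^3 + 11*n^2 + 32*n - 60) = (n - 3)*(n + 4)*(n^3 - 5*n^2 - 4*n + 20) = (n - 3)*(n - 2)*(n + 4)*(n^2 - 3*n - 10) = (n - 5)*(n - 3)*(n - 2)*(n + 4)*(n + 2)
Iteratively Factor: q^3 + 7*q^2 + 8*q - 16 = (q - 1)*(q^2 + 8*q + 16) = (q - 1)*(q + 4)*(q + 4)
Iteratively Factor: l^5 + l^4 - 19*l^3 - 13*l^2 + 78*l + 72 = (l - 3)*(l^4 + 4*l^3 - 7*l^2 - 34*l - 24) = (l - 3)*(l + 4)*(l^3 - 7*l - 6) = (l - 3)*(l + 2)*(l + 4)*(l^2 - 2*l - 3) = (l - 3)^2*(l + 2)*(l + 4)*(l + 1)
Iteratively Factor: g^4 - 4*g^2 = (g)*(g^3 - 4*g) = g^2*(g^2 - 4) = g^2*(g + 2)*(g - 2)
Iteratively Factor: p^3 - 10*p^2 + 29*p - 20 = (p - 5)*(p^2 - 5*p + 4) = (p - 5)*(p - 4)*(p - 1)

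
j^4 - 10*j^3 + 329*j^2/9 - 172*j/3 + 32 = (j - 3)^2*(j - 8/3)*(j - 4/3)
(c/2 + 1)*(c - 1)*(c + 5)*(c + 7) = c^4/2 + 13*c^3/2 + 45*c^2/2 + 11*c/2 - 35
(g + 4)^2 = g^2 + 8*g + 16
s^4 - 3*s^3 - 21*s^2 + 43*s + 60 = (s - 5)*(s - 3)*(s + 1)*(s + 4)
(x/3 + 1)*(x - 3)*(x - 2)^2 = x^4/3 - 4*x^3/3 - 5*x^2/3 + 12*x - 12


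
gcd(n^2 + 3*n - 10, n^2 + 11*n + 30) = n + 5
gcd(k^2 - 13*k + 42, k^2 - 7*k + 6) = k - 6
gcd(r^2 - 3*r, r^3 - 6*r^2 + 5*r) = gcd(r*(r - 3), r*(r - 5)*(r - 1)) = r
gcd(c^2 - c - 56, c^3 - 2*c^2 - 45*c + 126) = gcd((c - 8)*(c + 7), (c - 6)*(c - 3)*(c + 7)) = c + 7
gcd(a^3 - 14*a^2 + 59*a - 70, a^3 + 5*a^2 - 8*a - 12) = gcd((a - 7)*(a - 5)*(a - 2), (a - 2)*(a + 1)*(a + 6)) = a - 2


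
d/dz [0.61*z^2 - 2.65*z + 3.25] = 1.22*z - 2.65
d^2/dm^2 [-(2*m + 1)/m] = -2/m^3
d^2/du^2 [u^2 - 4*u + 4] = 2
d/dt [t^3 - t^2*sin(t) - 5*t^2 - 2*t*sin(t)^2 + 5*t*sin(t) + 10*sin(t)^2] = -t^2*cos(t) + 3*t^2 - 2*t*sin(t) - 2*t*sin(2*t) + 5*t*cos(t) - 10*t + 5*sin(t) + 10*sin(2*t) + cos(2*t) - 1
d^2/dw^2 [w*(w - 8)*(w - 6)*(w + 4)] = 12*w^2 - 60*w - 16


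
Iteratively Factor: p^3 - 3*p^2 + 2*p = (p - 1)*(p^2 - 2*p) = (p - 2)*(p - 1)*(p)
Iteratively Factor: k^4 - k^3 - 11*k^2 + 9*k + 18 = (k - 3)*(k^3 + 2*k^2 - 5*k - 6) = (k - 3)*(k + 1)*(k^2 + k - 6) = (k - 3)*(k - 2)*(k + 1)*(k + 3)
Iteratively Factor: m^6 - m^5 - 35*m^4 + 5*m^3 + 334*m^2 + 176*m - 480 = (m + 4)*(m^5 - 5*m^4 - 15*m^3 + 65*m^2 + 74*m - 120) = (m - 4)*(m + 4)*(m^4 - m^3 - 19*m^2 - 11*m + 30) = (m - 5)*(m - 4)*(m + 4)*(m^3 + 4*m^2 + m - 6) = (m - 5)*(m - 4)*(m + 3)*(m + 4)*(m^2 + m - 2) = (m - 5)*(m - 4)*(m + 2)*(m + 3)*(m + 4)*(m - 1)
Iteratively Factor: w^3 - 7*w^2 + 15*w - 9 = (w - 3)*(w^2 - 4*w + 3) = (w - 3)^2*(w - 1)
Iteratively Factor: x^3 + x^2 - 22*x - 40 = (x - 5)*(x^2 + 6*x + 8) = (x - 5)*(x + 2)*(x + 4)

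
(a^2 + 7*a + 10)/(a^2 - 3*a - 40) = (a + 2)/(a - 8)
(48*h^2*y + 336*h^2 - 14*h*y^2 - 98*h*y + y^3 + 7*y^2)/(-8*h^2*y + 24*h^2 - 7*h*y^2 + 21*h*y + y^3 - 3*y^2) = (-6*h*y - 42*h + y^2 + 7*y)/(h*y - 3*h + y^2 - 3*y)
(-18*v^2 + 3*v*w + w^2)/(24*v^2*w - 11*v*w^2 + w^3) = (-6*v - w)/(w*(8*v - w))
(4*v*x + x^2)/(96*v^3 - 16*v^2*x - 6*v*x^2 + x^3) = x/(24*v^2 - 10*v*x + x^2)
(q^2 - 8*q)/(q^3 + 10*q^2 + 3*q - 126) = q*(q - 8)/(q^3 + 10*q^2 + 3*q - 126)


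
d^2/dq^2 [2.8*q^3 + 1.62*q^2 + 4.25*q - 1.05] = 16.8*q + 3.24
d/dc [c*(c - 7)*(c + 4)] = 3*c^2 - 6*c - 28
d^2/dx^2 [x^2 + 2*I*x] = 2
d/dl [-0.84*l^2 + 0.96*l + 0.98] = 0.96 - 1.68*l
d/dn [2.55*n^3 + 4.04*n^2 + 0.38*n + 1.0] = 7.65*n^2 + 8.08*n + 0.38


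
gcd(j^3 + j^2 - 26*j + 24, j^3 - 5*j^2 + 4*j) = j^2 - 5*j + 4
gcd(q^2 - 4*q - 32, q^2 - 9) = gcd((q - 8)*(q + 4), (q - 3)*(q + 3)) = 1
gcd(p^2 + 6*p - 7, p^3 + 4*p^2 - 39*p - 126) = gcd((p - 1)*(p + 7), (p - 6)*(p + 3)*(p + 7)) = p + 7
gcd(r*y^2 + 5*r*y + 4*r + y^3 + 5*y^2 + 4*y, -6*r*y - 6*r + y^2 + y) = y + 1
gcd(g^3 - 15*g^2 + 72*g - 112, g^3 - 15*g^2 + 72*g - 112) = g^3 - 15*g^2 + 72*g - 112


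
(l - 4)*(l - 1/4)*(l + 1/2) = l^3 - 15*l^2/4 - 9*l/8 + 1/2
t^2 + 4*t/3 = t*(t + 4/3)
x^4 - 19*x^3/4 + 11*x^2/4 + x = x*(x - 4)*(x - 1)*(x + 1/4)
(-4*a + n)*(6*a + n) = -24*a^2 + 2*a*n + n^2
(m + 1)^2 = m^2 + 2*m + 1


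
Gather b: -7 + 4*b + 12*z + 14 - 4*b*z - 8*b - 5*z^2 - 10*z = b*(-4*z - 4) - 5*z^2 + 2*z + 7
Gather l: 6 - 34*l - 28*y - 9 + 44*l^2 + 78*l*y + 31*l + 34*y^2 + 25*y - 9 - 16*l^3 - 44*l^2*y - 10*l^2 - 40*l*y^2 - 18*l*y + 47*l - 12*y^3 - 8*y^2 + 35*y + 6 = -16*l^3 + l^2*(34 - 44*y) + l*(-40*y^2 + 60*y + 44) - 12*y^3 + 26*y^2 + 32*y - 6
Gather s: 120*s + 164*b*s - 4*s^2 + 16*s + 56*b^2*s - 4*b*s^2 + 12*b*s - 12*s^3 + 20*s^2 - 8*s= -12*s^3 + s^2*(16 - 4*b) + s*(56*b^2 + 176*b + 128)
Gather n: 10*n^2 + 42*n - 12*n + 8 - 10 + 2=10*n^2 + 30*n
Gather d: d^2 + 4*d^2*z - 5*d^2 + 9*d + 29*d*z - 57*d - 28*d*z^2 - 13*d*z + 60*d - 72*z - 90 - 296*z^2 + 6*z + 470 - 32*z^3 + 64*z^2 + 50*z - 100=d^2*(4*z - 4) + d*(-28*z^2 + 16*z + 12) - 32*z^3 - 232*z^2 - 16*z + 280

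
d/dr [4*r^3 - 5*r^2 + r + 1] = 12*r^2 - 10*r + 1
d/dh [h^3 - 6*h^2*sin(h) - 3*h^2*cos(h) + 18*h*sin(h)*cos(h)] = 3*h^2*sin(h) - 6*h^2*cos(h) + 3*h^2 - 12*h*sin(h) - 6*h*cos(h) + 18*h*cos(2*h) + 9*sin(2*h)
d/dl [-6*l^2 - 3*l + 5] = -12*l - 3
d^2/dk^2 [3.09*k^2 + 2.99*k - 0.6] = 6.18000000000000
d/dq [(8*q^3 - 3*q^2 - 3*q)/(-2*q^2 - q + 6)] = (-16*q^4 - 16*q^3 + 141*q^2 - 36*q - 18)/(4*q^4 + 4*q^3 - 23*q^2 - 12*q + 36)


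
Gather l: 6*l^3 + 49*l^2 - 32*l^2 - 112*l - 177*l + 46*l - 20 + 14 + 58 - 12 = 6*l^3 + 17*l^2 - 243*l + 40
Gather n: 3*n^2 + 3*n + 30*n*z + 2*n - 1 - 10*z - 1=3*n^2 + n*(30*z + 5) - 10*z - 2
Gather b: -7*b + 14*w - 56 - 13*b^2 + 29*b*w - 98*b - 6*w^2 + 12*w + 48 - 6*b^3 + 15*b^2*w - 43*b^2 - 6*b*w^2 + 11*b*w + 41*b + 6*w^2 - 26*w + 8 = -6*b^3 + b^2*(15*w - 56) + b*(-6*w^2 + 40*w - 64)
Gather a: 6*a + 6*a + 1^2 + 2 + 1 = 12*a + 4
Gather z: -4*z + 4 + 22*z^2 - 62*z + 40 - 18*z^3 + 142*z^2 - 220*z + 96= -18*z^3 + 164*z^2 - 286*z + 140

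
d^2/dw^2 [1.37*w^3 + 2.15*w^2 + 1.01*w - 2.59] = 8.22*w + 4.3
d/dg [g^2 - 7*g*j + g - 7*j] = 2*g - 7*j + 1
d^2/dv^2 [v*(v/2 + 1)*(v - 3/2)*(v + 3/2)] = 6*v^2 + 6*v - 9/4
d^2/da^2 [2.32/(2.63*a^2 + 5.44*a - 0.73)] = (-32.094416*a^2 - 66.385408*a + 2.32*(5.26*a + 5.44)*(10.52*a + 10.88) + 8.908336)/(2.63*a^2 + 5.44*a - 0.73)^3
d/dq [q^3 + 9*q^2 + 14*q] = 3*q^2 + 18*q + 14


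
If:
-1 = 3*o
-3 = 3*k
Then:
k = -1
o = -1/3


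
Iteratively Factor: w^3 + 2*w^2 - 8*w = (w)*(w^2 + 2*w - 8) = w*(w - 2)*(w + 4)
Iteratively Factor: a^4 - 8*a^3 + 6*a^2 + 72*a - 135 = (a - 5)*(a^3 - 3*a^2 - 9*a + 27) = (a - 5)*(a - 3)*(a^2 - 9) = (a - 5)*(a - 3)*(a + 3)*(a - 3)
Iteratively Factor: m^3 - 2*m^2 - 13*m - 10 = (m - 5)*(m^2 + 3*m + 2) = (m - 5)*(m + 2)*(m + 1)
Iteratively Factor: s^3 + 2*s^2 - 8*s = (s + 4)*(s^2 - 2*s) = (s - 2)*(s + 4)*(s)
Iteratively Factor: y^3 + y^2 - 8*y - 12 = (y + 2)*(y^2 - y - 6) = (y - 3)*(y + 2)*(y + 2)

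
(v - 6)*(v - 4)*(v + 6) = v^3 - 4*v^2 - 36*v + 144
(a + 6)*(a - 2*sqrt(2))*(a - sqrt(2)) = a^3 - 3*sqrt(2)*a^2 + 6*a^2 - 18*sqrt(2)*a + 4*a + 24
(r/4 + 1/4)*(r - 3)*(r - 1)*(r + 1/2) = r^4/4 - 5*r^3/8 - 5*r^2/8 + 5*r/8 + 3/8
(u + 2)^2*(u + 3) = u^3 + 7*u^2 + 16*u + 12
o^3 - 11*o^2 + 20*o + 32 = (o - 8)*(o - 4)*(o + 1)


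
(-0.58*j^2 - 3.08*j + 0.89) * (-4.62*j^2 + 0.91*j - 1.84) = 2.6796*j^4 + 13.7018*j^3 - 5.8474*j^2 + 6.4771*j - 1.6376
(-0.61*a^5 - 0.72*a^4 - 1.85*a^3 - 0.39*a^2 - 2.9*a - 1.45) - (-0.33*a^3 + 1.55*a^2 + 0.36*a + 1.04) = -0.61*a^5 - 0.72*a^4 - 1.52*a^3 - 1.94*a^2 - 3.26*a - 2.49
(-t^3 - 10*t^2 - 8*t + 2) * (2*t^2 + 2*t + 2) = -2*t^5 - 22*t^4 - 38*t^3 - 32*t^2 - 12*t + 4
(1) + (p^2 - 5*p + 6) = p^2 - 5*p + 7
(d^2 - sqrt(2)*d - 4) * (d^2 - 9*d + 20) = d^4 - 9*d^3 - sqrt(2)*d^3 + 9*sqrt(2)*d^2 + 16*d^2 - 20*sqrt(2)*d + 36*d - 80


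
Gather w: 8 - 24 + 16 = 0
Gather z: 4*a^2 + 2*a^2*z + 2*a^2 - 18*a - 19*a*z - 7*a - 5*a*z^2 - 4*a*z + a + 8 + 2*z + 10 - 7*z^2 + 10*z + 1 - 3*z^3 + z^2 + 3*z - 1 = 6*a^2 - 24*a - 3*z^3 + z^2*(-5*a - 6) + z*(2*a^2 - 23*a + 15) + 18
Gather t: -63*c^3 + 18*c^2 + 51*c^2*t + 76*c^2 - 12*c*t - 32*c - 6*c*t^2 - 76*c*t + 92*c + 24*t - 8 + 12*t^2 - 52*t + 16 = -63*c^3 + 94*c^2 + 60*c + t^2*(12 - 6*c) + t*(51*c^2 - 88*c - 28) + 8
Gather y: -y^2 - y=-y^2 - y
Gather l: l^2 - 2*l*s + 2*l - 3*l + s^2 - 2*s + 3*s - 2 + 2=l^2 + l*(-2*s - 1) + s^2 + s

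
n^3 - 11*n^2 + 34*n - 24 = (n - 6)*(n - 4)*(n - 1)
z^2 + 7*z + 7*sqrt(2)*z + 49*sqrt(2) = (z + 7)*(z + 7*sqrt(2))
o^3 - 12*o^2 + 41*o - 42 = (o - 7)*(o - 3)*(o - 2)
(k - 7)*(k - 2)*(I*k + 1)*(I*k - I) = -k^4 + 10*k^3 + I*k^3 - 23*k^2 - 10*I*k^2 + 14*k + 23*I*k - 14*I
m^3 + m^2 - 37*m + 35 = (m - 5)*(m - 1)*(m + 7)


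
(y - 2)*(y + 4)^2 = y^3 + 6*y^2 - 32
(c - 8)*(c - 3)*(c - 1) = c^3 - 12*c^2 + 35*c - 24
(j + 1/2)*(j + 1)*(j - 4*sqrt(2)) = j^3 - 4*sqrt(2)*j^2 + 3*j^2/2 - 6*sqrt(2)*j + j/2 - 2*sqrt(2)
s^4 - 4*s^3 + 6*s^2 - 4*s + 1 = (s - 1)^4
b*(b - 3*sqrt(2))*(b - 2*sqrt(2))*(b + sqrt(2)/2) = b^4 - 9*sqrt(2)*b^3/2 + 7*b^2 + 6*sqrt(2)*b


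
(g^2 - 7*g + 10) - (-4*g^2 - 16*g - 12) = 5*g^2 + 9*g + 22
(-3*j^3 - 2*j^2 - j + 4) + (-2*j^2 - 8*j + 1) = -3*j^3 - 4*j^2 - 9*j + 5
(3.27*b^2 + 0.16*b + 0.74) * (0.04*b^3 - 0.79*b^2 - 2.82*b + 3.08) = 0.1308*b^5 - 2.5769*b^4 - 9.3182*b^3 + 9.0358*b^2 - 1.594*b + 2.2792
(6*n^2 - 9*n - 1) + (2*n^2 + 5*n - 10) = 8*n^2 - 4*n - 11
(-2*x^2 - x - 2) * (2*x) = -4*x^3 - 2*x^2 - 4*x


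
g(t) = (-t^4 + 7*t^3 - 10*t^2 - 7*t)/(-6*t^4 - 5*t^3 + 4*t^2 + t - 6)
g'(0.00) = 1.17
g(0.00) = 0.00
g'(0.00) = 1.17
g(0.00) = 0.00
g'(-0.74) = -5.47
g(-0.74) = 0.79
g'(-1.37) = 2.32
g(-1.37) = 3.77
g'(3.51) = -0.00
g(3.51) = -0.00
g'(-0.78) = -6.28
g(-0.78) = 1.03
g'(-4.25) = 0.18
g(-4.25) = 0.67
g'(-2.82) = 0.61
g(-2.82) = 1.15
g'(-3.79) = 0.25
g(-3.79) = 0.77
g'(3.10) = -0.02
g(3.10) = 0.00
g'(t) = (-4*t^3 + 21*t^2 - 20*t - 7)/(-6*t^4 - 5*t^3 + 4*t^2 + t - 6) + (24*t^3 + 15*t^2 - 8*t - 1)*(-t^4 + 7*t^3 - 10*t^2 - 7*t)/(-6*t^4 - 5*t^3 + 4*t^2 + t - 6)^2 = (47*t^6 - 128*t^5 - 151*t^4 - 32*t^3 - 108*t^2 + 120*t + 42)/(36*t^8 + 60*t^7 - 23*t^6 - 52*t^5 + 78*t^4 + 68*t^3 - 47*t^2 - 12*t + 36)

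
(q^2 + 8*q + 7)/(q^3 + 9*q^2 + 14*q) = (q + 1)/(q*(q + 2))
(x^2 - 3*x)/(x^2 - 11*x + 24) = x/(x - 8)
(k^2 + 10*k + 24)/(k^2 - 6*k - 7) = (k^2 + 10*k + 24)/(k^2 - 6*k - 7)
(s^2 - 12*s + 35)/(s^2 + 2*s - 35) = (s - 7)/(s + 7)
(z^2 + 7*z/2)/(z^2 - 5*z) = (z + 7/2)/(z - 5)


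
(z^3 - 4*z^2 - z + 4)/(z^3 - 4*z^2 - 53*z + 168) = (z^3 - 4*z^2 - z + 4)/(z^3 - 4*z^2 - 53*z + 168)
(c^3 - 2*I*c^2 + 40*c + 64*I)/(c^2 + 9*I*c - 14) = (c^2 - 4*I*c + 32)/(c + 7*I)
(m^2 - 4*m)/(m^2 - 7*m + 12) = m/(m - 3)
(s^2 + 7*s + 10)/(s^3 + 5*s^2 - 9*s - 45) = (s + 2)/(s^2 - 9)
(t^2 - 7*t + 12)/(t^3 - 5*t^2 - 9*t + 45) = (t - 4)/(t^2 - 2*t - 15)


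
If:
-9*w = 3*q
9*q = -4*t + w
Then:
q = -3*w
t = 7*w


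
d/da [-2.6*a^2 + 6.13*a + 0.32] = 6.13 - 5.2*a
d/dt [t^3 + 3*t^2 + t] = 3*t^2 + 6*t + 1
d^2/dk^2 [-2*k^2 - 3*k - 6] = -4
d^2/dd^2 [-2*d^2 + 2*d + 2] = -4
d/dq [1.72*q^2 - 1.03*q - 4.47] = 3.44*q - 1.03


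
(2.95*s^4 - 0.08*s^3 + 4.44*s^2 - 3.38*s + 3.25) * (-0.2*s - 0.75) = -0.59*s^5 - 2.1965*s^4 - 0.828*s^3 - 2.654*s^2 + 1.885*s - 2.4375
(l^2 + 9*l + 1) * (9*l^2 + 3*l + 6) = 9*l^4 + 84*l^3 + 42*l^2 + 57*l + 6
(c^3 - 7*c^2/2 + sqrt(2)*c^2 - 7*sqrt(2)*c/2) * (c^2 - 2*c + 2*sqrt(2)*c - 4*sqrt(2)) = c^5 - 11*c^4/2 + 3*sqrt(2)*c^4 - 33*sqrt(2)*c^3/2 + 11*c^3 - 22*c^2 + 21*sqrt(2)*c^2 + 28*c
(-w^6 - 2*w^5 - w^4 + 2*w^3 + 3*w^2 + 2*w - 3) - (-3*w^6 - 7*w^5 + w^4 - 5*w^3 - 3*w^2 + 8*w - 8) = 2*w^6 + 5*w^5 - 2*w^4 + 7*w^3 + 6*w^2 - 6*w + 5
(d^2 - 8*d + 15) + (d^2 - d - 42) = 2*d^2 - 9*d - 27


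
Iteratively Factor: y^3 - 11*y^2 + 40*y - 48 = (y - 4)*(y^2 - 7*y + 12) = (y - 4)*(y - 3)*(y - 4)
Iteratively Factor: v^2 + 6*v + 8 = (v + 4)*(v + 2)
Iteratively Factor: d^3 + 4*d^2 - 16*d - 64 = (d - 4)*(d^2 + 8*d + 16) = (d - 4)*(d + 4)*(d + 4)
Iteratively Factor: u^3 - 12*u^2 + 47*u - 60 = (u - 5)*(u^2 - 7*u + 12) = (u - 5)*(u - 3)*(u - 4)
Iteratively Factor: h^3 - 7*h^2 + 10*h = (h)*(h^2 - 7*h + 10) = h*(h - 2)*(h - 5)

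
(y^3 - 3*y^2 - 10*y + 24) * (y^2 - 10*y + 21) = y^5 - 13*y^4 + 41*y^3 + 61*y^2 - 450*y + 504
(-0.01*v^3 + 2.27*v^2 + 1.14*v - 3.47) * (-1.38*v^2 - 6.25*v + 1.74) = 0.0138*v^5 - 3.0701*v^4 - 15.7781*v^3 + 1.6134*v^2 + 23.6711*v - 6.0378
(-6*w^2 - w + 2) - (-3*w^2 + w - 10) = -3*w^2 - 2*w + 12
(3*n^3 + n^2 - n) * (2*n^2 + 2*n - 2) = 6*n^5 + 8*n^4 - 6*n^3 - 4*n^2 + 2*n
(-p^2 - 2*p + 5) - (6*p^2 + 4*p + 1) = -7*p^2 - 6*p + 4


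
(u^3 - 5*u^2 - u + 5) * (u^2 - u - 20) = u^5 - 6*u^4 - 16*u^3 + 106*u^2 + 15*u - 100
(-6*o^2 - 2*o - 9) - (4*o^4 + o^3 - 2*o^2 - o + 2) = -4*o^4 - o^3 - 4*o^2 - o - 11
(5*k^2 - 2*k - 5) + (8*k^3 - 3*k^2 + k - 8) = 8*k^3 + 2*k^2 - k - 13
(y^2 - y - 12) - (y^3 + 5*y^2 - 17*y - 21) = -y^3 - 4*y^2 + 16*y + 9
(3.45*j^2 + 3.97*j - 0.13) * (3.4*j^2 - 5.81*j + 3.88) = 11.73*j^4 - 6.5465*j^3 - 10.1217*j^2 + 16.1589*j - 0.5044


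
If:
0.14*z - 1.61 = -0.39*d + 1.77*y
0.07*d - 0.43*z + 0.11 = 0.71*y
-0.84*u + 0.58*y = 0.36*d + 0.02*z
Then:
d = 8.7437908496732 - 5.62418300653595*z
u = 1.58551198257081*z - 3.04512916277622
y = 1.01699346405229 - 1.16013071895425*z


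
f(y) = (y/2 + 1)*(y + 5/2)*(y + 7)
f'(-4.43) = -3.26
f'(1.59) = 40.33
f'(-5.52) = 0.48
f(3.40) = 165.67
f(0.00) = 17.50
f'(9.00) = 243.25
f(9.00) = 1012.00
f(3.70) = 189.07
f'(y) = (y/2 + 1)*(y + 5/2) + (y/2 + 1)*(y + 7) + (y + 5/2)*(y + 7)/2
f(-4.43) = 6.03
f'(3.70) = 81.34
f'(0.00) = 18.25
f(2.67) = 116.74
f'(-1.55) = 4.03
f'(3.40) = 74.69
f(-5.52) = 7.87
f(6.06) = 450.53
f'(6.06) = 143.03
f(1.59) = 63.06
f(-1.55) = 1.16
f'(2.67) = 59.65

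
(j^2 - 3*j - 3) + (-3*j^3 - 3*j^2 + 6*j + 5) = -3*j^3 - 2*j^2 + 3*j + 2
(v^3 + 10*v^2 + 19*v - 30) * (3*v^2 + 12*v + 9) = 3*v^5 + 42*v^4 + 186*v^3 + 228*v^2 - 189*v - 270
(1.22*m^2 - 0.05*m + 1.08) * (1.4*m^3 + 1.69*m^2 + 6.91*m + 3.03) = 1.708*m^5 + 1.9918*m^4 + 9.8577*m^3 + 5.1763*m^2 + 7.3113*m + 3.2724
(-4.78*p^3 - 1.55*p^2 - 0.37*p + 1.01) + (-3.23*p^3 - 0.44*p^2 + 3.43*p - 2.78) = -8.01*p^3 - 1.99*p^2 + 3.06*p - 1.77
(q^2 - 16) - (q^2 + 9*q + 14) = -9*q - 30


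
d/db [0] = 0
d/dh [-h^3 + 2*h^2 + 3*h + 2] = -3*h^2 + 4*h + 3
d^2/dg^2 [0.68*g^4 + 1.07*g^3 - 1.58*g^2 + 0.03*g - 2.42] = 8.16*g^2 + 6.42*g - 3.16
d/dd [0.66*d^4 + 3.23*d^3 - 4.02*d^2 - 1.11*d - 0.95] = 2.64*d^3 + 9.69*d^2 - 8.04*d - 1.11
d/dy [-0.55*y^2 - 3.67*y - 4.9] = -1.1*y - 3.67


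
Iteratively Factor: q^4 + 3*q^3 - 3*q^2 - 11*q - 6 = (q + 1)*(q^3 + 2*q^2 - 5*q - 6) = (q - 2)*(q + 1)*(q^2 + 4*q + 3) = (q - 2)*(q + 1)*(q + 3)*(q + 1)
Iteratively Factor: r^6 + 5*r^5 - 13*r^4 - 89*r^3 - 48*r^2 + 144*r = (r)*(r^5 + 5*r^4 - 13*r^3 - 89*r^2 - 48*r + 144) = r*(r + 3)*(r^4 + 2*r^3 - 19*r^2 - 32*r + 48) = r*(r + 3)*(r + 4)*(r^3 - 2*r^2 - 11*r + 12) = r*(r - 4)*(r + 3)*(r + 4)*(r^2 + 2*r - 3) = r*(r - 4)*(r - 1)*(r + 3)*(r + 4)*(r + 3)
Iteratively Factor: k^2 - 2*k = (k)*(k - 2)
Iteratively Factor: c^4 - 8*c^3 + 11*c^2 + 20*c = (c - 5)*(c^3 - 3*c^2 - 4*c) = (c - 5)*(c + 1)*(c^2 - 4*c) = (c - 5)*(c - 4)*(c + 1)*(c)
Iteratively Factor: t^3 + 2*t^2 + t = (t + 1)*(t^2 + t) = (t + 1)^2*(t)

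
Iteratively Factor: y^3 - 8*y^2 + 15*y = (y)*(y^2 - 8*y + 15) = y*(y - 5)*(y - 3)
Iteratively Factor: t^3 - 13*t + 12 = (t - 1)*(t^2 + t - 12) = (t - 1)*(t + 4)*(t - 3)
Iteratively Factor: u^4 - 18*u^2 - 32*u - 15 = (u + 1)*(u^3 - u^2 - 17*u - 15) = (u + 1)*(u + 3)*(u^2 - 4*u - 5) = (u + 1)^2*(u + 3)*(u - 5)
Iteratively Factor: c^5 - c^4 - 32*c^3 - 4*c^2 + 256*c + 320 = (c - 5)*(c^4 + 4*c^3 - 12*c^2 - 64*c - 64) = (c - 5)*(c - 4)*(c^3 + 8*c^2 + 20*c + 16) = (c - 5)*(c - 4)*(c + 4)*(c^2 + 4*c + 4) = (c - 5)*(c - 4)*(c + 2)*(c + 4)*(c + 2)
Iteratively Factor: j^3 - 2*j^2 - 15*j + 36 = (j + 4)*(j^2 - 6*j + 9) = (j - 3)*(j + 4)*(j - 3)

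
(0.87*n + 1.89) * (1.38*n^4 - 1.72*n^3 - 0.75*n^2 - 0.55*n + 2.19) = 1.2006*n^5 + 1.1118*n^4 - 3.9033*n^3 - 1.896*n^2 + 0.8658*n + 4.1391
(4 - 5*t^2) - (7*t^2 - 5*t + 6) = -12*t^2 + 5*t - 2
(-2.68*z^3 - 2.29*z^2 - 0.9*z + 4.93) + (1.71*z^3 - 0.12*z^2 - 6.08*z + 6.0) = -0.97*z^3 - 2.41*z^2 - 6.98*z + 10.93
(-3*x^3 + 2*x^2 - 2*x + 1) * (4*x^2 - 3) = -12*x^5 + 8*x^4 + x^3 - 2*x^2 + 6*x - 3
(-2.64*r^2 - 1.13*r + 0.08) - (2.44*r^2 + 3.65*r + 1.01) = -5.08*r^2 - 4.78*r - 0.93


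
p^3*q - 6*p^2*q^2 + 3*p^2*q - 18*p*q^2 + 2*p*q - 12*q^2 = (p + 2)*(p - 6*q)*(p*q + q)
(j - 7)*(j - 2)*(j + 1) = j^3 - 8*j^2 + 5*j + 14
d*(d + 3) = d^2 + 3*d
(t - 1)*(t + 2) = t^2 + t - 2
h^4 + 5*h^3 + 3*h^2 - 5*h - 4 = (h - 1)*(h + 1)^2*(h + 4)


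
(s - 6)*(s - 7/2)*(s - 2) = s^3 - 23*s^2/2 + 40*s - 42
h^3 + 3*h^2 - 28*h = h*(h - 4)*(h + 7)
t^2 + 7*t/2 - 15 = (t - 5/2)*(t + 6)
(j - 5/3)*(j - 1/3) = j^2 - 2*j + 5/9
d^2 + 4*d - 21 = (d - 3)*(d + 7)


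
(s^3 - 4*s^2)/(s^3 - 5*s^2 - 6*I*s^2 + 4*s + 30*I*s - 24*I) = s^2/(s^2 - s*(1 + 6*I) + 6*I)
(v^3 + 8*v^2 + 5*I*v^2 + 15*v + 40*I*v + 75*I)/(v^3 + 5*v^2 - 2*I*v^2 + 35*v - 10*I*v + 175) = (v + 3)/(v - 7*I)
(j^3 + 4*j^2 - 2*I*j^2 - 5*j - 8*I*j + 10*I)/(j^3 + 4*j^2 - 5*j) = (j - 2*I)/j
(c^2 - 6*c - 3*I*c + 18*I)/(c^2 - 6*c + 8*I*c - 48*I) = (c - 3*I)/(c + 8*I)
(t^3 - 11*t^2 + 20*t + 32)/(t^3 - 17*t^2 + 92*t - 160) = (t + 1)/(t - 5)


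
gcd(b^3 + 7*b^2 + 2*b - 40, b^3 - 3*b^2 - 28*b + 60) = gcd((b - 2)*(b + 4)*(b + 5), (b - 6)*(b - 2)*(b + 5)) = b^2 + 3*b - 10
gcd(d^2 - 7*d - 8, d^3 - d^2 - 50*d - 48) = d^2 - 7*d - 8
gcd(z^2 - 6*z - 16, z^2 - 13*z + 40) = z - 8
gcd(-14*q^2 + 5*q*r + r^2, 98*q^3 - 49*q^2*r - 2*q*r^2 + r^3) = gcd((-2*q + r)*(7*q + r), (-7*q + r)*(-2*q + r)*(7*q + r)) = 14*q^2 - 5*q*r - r^2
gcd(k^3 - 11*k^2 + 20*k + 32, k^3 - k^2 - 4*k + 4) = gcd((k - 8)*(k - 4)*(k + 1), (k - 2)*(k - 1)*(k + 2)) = 1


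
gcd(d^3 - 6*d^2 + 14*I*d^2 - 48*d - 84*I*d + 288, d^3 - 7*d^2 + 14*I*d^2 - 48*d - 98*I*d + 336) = d^2 + 14*I*d - 48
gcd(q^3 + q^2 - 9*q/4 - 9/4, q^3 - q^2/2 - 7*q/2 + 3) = q - 3/2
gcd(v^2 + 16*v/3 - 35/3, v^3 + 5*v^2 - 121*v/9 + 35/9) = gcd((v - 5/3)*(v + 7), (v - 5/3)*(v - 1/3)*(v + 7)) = v^2 + 16*v/3 - 35/3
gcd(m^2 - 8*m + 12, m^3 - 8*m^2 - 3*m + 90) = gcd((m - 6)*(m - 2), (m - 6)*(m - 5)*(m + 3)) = m - 6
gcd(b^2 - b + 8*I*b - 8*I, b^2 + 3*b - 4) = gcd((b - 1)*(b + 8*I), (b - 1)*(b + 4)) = b - 1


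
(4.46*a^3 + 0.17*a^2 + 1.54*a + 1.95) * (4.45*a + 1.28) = 19.847*a^4 + 6.4653*a^3 + 7.0706*a^2 + 10.6487*a + 2.496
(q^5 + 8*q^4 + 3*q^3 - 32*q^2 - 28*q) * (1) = q^5 + 8*q^4 + 3*q^3 - 32*q^2 - 28*q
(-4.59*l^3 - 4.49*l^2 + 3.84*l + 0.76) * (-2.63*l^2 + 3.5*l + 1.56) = 12.0717*l^5 - 4.2563*l^4 - 32.9746*l^3 + 4.4368*l^2 + 8.6504*l + 1.1856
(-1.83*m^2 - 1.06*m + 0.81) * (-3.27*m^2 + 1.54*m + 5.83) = 5.9841*m^4 + 0.648*m^3 - 14.95*m^2 - 4.9324*m + 4.7223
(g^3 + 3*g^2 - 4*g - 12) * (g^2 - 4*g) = g^5 - g^4 - 16*g^3 + 4*g^2 + 48*g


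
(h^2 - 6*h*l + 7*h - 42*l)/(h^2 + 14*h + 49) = (h - 6*l)/(h + 7)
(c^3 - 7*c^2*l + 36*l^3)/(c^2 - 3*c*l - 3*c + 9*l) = (c^2 - 4*c*l - 12*l^2)/(c - 3)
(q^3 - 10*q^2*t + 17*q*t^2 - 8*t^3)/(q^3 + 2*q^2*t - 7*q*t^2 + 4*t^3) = (q - 8*t)/(q + 4*t)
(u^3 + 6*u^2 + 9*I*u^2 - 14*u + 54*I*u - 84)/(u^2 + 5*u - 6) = (u^2 + 9*I*u - 14)/(u - 1)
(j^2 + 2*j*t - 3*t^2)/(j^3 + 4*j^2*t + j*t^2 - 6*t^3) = 1/(j + 2*t)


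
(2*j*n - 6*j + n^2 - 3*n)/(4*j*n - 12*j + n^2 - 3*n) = (2*j + n)/(4*j + n)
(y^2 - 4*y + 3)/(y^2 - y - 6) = (y - 1)/(y + 2)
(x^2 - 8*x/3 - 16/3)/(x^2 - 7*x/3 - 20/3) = (3*x + 4)/(3*x + 5)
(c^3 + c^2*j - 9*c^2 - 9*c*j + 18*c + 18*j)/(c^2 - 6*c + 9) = (c^2 + c*j - 6*c - 6*j)/(c - 3)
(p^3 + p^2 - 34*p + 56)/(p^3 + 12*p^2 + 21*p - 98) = (p - 4)/(p + 7)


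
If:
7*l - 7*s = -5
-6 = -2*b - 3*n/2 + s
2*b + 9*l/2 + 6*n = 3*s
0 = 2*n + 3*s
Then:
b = 1935/476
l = -1/17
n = -117/119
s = 78/119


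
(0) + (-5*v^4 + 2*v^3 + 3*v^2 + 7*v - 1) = -5*v^4 + 2*v^3 + 3*v^2 + 7*v - 1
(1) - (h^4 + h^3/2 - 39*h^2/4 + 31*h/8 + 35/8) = -h^4 - h^3/2 + 39*h^2/4 - 31*h/8 - 27/8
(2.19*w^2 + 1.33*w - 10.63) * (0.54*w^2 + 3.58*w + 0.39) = 1.1826*w^4 + 8.5584*w^3 - 0.124700000000001*w^2 - 37.5367*w - 4.1457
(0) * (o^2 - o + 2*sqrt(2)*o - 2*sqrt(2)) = 0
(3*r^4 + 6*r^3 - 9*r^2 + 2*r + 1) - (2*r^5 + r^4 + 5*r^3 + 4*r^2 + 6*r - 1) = -2*r^5 + 2*r^4 + r^3 - 13*r^2 - 4*r + 2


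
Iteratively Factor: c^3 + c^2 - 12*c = (c - 3)*(c^2 + 4*c) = (c - 3)*(c + 4)*(c)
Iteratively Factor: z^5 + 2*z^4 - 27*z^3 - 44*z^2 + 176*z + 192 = (z + 1)*(z^4 + z^3 - 28*z^2 - 16*z + 192) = (z + 1)*(z + 4)*(z^3 - 3*z^2 - 16*z + 48) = (z - 4)*(z + 1)*(z + 4)*(z^2 + z - 12) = (z - 4)*(z + 1)*(z + 4)^2*(z - 3)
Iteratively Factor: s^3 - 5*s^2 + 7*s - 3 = (s - 1)*(s^2 - 4*s + 3) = (s - 1)^2*(s - 3)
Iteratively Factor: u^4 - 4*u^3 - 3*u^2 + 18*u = (u - 3)*(u^3 - u^2 - 6*u) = u*(u - 3)*(u^2 - u - 6) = u*(u - 3)*(u + 2)*(u - 3)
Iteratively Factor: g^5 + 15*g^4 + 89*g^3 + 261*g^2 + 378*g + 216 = (g + 3)*(g^4 + 12*g^3 + 53*g^2 + 102*g + 72) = (g + 3)^2*(g^3 + 9*g^2 + 26*g + 24) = (g + 2)*(g + 3)^2*(g^2 + 7*g + 12) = (g + 2)*(g + 3)^3*(g + 4)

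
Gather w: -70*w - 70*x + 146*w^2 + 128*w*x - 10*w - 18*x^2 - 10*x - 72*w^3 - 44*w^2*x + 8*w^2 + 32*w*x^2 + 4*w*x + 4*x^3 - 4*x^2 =-72*w^3 + w^2*(154 - 44*x) + w*(32*x^2 + 132*x - 80) + 4*x^3 - 22*x^2 - 80*x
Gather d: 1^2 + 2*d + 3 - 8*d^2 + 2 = -8*d^2 + 2*d + 6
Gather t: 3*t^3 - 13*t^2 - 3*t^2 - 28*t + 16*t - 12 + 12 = 3*t^3 - 16*t^2 - 12*t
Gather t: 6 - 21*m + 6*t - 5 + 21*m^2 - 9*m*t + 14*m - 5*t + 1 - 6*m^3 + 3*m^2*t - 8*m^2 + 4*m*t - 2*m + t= -6*m^3 + 13*m^2 - 9*m + t*(3*m^2 - 5*m + 2) + 2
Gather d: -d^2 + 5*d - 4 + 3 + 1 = -d^2 + 5*d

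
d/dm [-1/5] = 0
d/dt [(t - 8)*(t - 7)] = 2*t - 15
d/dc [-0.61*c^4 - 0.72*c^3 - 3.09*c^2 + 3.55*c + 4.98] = -2.44*c^3 - 2.16*c^2 - 6.18*c + 3.55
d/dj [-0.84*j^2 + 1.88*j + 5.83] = 1.88 - 1.68*j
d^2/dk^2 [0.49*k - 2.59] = 0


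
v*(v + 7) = v^2 + 7*v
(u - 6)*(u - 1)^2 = u^3 - 8*u^2 + 13*u - 6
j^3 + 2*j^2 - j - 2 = (j - 1)*(j + 1)*(j + 2)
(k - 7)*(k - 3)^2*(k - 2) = k^4 - 15*k^3 + 77*k^2 - 165*k + 126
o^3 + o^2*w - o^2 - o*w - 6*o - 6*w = (o - 3)*(o + 2)*(o + w)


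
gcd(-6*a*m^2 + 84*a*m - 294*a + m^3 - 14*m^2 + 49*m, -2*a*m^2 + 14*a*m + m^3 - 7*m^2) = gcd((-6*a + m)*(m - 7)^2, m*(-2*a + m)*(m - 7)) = m - 7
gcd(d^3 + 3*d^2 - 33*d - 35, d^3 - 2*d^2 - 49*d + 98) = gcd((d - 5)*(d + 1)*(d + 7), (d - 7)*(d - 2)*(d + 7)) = d + 7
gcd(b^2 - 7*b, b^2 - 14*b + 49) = b - 7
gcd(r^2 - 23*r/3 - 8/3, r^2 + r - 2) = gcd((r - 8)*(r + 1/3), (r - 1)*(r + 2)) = 1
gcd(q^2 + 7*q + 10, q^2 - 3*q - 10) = q + 2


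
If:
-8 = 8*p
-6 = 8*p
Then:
No Solution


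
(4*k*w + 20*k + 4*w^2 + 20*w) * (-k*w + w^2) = -4*k^2*w^2 - 20*k^2*w + 4*w^4 + 20*w^3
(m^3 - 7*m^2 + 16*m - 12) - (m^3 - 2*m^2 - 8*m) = -5*m^2 + 24*m - 12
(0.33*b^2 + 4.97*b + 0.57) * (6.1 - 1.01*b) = -0.3333*b^3 - 3.0067*b^2 + 29.7413*b + 3.477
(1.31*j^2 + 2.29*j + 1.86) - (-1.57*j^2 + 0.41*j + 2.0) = 2.88*j^2 + 1.88*j - 0.14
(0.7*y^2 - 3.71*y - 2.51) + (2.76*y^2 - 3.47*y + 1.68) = 3.46*y^2 - 7.18*y - 0.83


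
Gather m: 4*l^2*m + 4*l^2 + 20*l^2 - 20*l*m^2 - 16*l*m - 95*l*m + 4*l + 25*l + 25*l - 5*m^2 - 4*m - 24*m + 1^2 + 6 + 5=24*l^2 + 54*l + m^2*(-20*l - 5) + m*(4*l^2 - 111*l - 28) + 12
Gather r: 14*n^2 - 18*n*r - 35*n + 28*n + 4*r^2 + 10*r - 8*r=14*n^2 - 7*n + 4*r^2 + r*(2 - 18*n)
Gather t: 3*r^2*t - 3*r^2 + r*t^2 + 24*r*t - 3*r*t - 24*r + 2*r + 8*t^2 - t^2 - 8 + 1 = -3*r^2 - 22*r + t^2*(r + 7) + t*(3*r^2 + 21*r) - 7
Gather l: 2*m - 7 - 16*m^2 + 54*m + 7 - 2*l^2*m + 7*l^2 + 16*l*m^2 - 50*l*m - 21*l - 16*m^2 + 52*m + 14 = l^2*(7 - 2*m) + l*(16*m^2 - 50*m - 21) - 32*m^2 + 108*m + 14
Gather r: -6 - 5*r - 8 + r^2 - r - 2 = r^2 - 6*r - 16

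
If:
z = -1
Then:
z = -1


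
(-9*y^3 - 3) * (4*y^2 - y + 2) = -36*y^5 + 9*y^4 - 18*y^3 - 12*y^2 + 3*y - 6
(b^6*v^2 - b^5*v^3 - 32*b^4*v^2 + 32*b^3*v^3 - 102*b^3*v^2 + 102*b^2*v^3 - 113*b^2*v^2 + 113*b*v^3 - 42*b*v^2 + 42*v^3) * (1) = b^6*v^2 - b^5*v^3 - 32*b^4*v^2 + 32*b^3*v^3 - 102*b^3*v^2 + 102*b^2*v^3 - 113*b^2*v^2 + 113*b*v^3 - 42*b*v^2 + 42*v^3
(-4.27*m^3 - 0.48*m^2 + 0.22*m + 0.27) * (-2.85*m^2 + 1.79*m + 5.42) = 12.1695*m^5 - 6.2753*m^4 - 24.6296*m^3 - 2.9773*m^2 + 1.6757*m + 1.4634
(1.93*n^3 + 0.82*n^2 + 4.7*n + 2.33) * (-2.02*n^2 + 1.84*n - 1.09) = -3.8986*n^5 + 1.8948*n^4 - 10.0889*n^3 + 3.0476*n^2 - 0.8358*n - 2.5397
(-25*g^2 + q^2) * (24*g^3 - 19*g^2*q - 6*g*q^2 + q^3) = -600*g^5 + 475*g^4*q + 174*g^3*q^2 - 44*g^2*q^3 - 6*g*q^4 + q^5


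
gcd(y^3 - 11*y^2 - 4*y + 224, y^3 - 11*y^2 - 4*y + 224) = y^3 - 11*y^2 - 4*y + 224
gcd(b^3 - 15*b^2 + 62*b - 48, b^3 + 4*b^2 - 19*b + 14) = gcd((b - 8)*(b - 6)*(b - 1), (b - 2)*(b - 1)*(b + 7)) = b - 1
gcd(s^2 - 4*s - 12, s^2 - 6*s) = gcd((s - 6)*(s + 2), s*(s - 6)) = s - 6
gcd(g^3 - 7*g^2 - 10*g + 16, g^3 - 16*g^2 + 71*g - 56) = g^2 - 9*g + 8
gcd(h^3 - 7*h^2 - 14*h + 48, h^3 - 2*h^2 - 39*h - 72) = h^2 - 5*h - 24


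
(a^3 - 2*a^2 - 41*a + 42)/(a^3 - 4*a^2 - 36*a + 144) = (a^2 - 8*a + 7)/(a^2 - 10*a + 24)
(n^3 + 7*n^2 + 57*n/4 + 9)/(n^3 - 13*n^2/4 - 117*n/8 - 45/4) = 2*(2*n^2 + 11*n + 12)/(4*n^2 - 19*n - 30)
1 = 1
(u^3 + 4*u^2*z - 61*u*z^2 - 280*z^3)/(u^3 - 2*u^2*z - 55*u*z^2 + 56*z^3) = (-u - 5*z)/(-u + z)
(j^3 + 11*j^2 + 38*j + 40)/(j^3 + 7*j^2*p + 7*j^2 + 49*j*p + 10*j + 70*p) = (j + 4)/(j + 7*p)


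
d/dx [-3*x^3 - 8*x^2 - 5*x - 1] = -9*x^2 - 16*x - 5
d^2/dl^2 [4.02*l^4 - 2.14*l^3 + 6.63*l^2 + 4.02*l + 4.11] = 48.24*l^2 - 12.84*l + 13.26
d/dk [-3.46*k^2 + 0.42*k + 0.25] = 0.42 - 6.92*k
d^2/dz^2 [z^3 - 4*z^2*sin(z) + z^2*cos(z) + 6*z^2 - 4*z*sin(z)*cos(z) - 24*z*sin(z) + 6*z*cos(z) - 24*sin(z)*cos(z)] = 4*z^2*sin(z) - z^2*cos(z) + 20*z*sin(z) + 8*z*sin(2*z) - 22*z*cos(z) + 6*z - 20*sin(z) + 48*sin(2*z) - 46*cos(z) - 8*cos(2*z) + 12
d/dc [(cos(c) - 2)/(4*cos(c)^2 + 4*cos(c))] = (sin(c)/4 - sin(c)/(2*cos(c)^2) - tan(c))/(cos(c) + 1)^2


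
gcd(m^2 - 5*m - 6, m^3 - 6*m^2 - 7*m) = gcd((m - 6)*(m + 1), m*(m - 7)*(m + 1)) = m + 1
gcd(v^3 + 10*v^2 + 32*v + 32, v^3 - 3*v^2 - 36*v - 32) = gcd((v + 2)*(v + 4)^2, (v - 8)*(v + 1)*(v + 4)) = v + 4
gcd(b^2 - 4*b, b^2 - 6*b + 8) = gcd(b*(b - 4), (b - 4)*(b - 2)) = b - 4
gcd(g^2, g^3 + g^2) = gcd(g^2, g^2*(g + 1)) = g^2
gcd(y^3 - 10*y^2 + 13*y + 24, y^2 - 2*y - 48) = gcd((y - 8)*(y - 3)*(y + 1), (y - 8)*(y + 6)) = y - 8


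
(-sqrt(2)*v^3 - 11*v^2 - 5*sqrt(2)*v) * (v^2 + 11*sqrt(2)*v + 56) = -sqrt(2)*v^5 - 33*v^4 - 182*sqrt(2)*v^3 - 726*v^2 - 280*sqrt(2)*v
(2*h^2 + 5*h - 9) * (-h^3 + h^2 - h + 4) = -2*h^5 - 3*h^4 + 12*h^3 - 6*h^2 + 29*h - 36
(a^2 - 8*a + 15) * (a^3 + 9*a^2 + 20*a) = a^5 + a^4 - 37*a^3 - 25*a^2 + 300*a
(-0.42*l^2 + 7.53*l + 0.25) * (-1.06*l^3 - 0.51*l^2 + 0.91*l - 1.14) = 0.4452*l^5 - 7.7676*l^4 - 4.4875*l^3 + 7.2036*l^2 - 8.3567*l - 0.285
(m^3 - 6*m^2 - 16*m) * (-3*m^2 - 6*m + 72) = -3*m^5 + 12*m^4 + 156*m^3 - 336*m^2 - 1152*m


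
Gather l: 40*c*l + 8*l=l*(40*c + 8)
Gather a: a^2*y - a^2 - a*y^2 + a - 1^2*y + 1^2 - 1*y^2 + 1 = a^2*(y - 1) + a*(1 - y^2) - y^2 - y + 2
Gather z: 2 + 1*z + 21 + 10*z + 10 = 11*z + 33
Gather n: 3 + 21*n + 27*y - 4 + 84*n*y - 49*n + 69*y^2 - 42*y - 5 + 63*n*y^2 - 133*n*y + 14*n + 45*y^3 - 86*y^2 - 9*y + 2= n*(63*y^2 - 49*y - 14) + 45*y^3 - 17*y^2 - 24*y - 4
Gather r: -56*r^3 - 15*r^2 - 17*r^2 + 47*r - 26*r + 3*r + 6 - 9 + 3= -56*r^3 - 32*r^2 + 24*r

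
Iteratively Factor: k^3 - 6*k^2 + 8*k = (k - 4)*(k^2 - 2*k) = (k - 4)*(k - 2)*(k)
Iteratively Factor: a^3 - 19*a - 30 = (a - 5)*(a^2 + 5*a + 6) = (a - 5)*(a + 2)*(a + 3)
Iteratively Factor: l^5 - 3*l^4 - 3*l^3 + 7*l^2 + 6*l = (l + 1)*(l^4 - 4*l^3 + l^2 + 6*l) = l*(l + 1)*(l^3 - 4*l^2 + l + 6) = l*(l - 3)*(l + 1)*(l^2 - l - 2) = l*(l - 3)*(l - 2)*(l + 1)*(l + 1)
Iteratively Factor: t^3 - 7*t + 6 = (t + 3)*(t^2 - 3*t + 2) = (t - 2)*(t + 3)*(t - 1)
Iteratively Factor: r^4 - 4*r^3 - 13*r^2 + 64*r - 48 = (r - 3)*(r^3 - r^2 - 16*r + 16) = (r - 4)*(r - 3)*(r^2 + 3*r - 4) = (r - 4)*(r - 3)*(r - 1)*(r + 4)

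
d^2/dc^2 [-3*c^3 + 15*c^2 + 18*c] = 30 - 18*c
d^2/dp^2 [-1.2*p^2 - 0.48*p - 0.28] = -2.40000000000000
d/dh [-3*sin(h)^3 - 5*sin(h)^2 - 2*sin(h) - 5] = (-10*sin(h) + 9*cos(h)^2 - 11)*cos(h)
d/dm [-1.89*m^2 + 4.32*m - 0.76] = 4.32 - 3.78*m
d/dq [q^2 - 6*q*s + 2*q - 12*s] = 2*q - 6*s + 2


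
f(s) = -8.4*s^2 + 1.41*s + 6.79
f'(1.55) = -24.63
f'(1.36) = -21.44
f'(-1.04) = 18.88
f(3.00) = -64.58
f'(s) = 1.41 - 16.8*s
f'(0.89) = -13.54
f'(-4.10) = 70.29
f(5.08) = -202.82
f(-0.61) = 2.80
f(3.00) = -64.58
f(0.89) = 1.39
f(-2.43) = -46.24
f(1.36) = -6.83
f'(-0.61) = 11.66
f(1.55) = -11.21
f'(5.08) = -83.93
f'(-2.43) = 42.23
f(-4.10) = -140.20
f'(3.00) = -48.99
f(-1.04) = -3.76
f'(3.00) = -48.99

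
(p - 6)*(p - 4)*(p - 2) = p^3 - 12*p^2 + 44*p - 48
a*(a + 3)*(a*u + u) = a^3*u + 4*a^2*u + 3*a*u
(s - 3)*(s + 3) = s^2 - 9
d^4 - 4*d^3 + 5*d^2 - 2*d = d*(d - 2)*(d - 1)^2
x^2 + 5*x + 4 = (x + 1)*(x + 4)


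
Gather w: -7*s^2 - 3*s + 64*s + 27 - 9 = -7*s^2 + 61*s + 18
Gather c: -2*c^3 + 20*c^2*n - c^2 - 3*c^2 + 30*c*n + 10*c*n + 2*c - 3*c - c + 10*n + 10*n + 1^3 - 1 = -2*c^3 + c^2*(20*n - 4) + c*(40*n - 2) + 20*n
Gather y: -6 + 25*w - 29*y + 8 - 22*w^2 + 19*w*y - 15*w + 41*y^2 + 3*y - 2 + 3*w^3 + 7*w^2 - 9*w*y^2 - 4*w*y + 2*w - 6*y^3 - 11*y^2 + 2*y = 3*w^3 - 15*w^2 + 12*w - 6*y^3 + y^2*(30 - 9*w) + y*(15*w - 24)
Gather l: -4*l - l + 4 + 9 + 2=15 - 5*l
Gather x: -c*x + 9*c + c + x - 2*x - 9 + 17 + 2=10*c + x*(-c - 1) + 10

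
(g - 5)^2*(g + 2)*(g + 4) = g^4 - 4*g^3 - 27*g^2 + 70*g + 200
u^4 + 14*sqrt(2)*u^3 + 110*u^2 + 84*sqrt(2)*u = u*(u + sqrt(2))*(u + 6*sqrt(2))*(u + 7*sqrt(2))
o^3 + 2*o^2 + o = o*(o + 1)^2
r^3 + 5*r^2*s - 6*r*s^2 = r*(r - s)*(r + 6*s)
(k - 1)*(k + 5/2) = k^2 + 3*k/2 - 5/2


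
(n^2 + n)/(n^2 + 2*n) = (n + 1)/(n + 2)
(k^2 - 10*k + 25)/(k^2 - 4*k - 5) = (k - 5)/(k + 1)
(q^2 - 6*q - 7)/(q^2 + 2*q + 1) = (q - 7)/(q + 1)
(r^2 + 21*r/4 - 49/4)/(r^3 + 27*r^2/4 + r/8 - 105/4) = 2*(r + 7)/(2*r^2 + 17*r + 30)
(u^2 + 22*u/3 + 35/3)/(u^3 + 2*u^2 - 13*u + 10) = (u + 7/3)/(u^2 - 3*u + 2)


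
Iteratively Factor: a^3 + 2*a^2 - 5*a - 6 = (a - 2)*(a^2 + 4*a + 3) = (a - 2)*(a + 3)*(a + 1)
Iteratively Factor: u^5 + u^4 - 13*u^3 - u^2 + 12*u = (u)*(u^4 + u^3 - 13*u^2 - u + 12) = u*(u + 4)*(u^3 - 3*u^2 - u + 3) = u*(u + 1)*(u + 4)*(u^2 - 4*u + 3) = u*(u - 3)*(u + 1)*(u + 4)*(u - 1)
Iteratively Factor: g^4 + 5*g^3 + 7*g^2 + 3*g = (g)*(g^3 + 5*g^2 + 7*g + 3) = g*(g + 3)*(g^2 + 2*g + 1) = g*(g + 1)*(g + 3)*(g + 1)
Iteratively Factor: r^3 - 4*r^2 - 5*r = (r)*(r^2 - 4*r - 5) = r*(r - 5)*(r + 1)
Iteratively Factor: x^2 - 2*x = (x - 2)*(x)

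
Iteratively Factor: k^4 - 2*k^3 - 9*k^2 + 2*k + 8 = (k + 2)*(k^3 - 4*k^2 - k + 4) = (k - 4)*(k + 2)*(k^2 - 1) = (k - 4)*(k - 1)*(k + 2)*(k + 1)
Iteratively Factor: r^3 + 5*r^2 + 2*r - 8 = (r - 1)*(r^2 + 6*r + 8) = (r - 1)*(r + 4)*(r + 2)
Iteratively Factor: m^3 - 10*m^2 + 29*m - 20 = (m - 5)*(m^2 - 5*m + 4) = (m - 5)*(m - 1)*(m - 4)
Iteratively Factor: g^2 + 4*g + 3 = (g + 3)*(g + 1)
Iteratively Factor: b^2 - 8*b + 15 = (b - 3)*(b - 5)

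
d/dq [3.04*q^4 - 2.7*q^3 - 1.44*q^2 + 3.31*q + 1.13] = 12.16*q^3 - 8.1*q^2 - 2.88*q + 3.31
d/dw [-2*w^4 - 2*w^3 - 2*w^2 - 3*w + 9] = -8*w^3 - 6*w^2 - 4*w - 3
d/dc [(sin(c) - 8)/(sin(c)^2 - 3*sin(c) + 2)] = (16*sin(c) + cos(c)^2 - 23)*cos(c)/(sin(c)^2 - 3*sin(c) + 2)^2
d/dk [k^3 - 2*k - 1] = 3*k^2 - 2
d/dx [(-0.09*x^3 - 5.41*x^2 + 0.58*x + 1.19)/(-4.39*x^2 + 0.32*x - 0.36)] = (0.3951*x^4 - 0.0576000000000008*x^3 + 0.912199999999999*x^2 + 14.3434*x - 0.5896)/(19.2721*x^4 - 2.8096*x^3 + 3.2632*x^2 - 0.2304*x + 0.1296)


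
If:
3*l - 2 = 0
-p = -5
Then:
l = 2/3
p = 5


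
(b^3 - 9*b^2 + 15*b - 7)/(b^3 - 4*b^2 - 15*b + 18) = (b^2 - 8*b + 7)/(b^2 - 3*b - 18)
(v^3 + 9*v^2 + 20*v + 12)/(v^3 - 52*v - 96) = (v + 1)/(v - 8)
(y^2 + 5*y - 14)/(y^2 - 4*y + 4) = (y + 7)/(y - 2)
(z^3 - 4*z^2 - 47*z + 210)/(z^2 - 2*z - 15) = (z^2 + z - 42)/(z + 3)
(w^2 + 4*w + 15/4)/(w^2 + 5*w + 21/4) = (2*w + 5)/(2*w + 7)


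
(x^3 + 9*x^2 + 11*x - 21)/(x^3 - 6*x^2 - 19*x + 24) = (x + 7)/(x - 8)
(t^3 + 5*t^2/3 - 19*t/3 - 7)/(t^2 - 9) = (3*t^2 - 4*t - 7)/(3*(t - 3))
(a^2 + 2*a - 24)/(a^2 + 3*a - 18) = (a - 4)/(a - 3)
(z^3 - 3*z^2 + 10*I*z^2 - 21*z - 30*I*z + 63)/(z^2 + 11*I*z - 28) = (z^2 + 3*z*(-1 + I) - 9*I)/(z + 4*I)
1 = 1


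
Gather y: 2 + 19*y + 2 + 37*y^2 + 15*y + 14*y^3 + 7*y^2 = 14*y^3 + 44*y^2 + 34*y + 4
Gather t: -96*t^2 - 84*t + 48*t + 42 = -96*t^2 - 36*t + 42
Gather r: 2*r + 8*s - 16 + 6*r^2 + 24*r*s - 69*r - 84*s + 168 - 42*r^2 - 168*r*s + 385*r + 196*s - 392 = -36*r^2 + r*(318 - 144*s) + 120*s - 240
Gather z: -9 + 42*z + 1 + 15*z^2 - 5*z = 15*z^2 + 37*z - 8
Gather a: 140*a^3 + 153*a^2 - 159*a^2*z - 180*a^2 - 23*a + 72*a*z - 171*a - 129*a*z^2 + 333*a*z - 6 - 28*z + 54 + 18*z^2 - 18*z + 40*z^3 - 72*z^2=140*a^3 + a^2*(-159*z - 27) + a*(-129*z^2 + 405*z - 194) + 40*z^3 - 54*z^2 - 46*z + 48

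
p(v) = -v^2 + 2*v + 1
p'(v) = 2 - 2*v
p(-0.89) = -1.57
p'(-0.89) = 3.78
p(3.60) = -4.76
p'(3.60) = -5.20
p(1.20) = 1.96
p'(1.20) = -0.40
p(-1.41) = -3.81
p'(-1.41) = 4.82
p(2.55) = -0.40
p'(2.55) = -3.10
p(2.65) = -0.72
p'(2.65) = -3.30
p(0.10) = 1.19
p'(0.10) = 1.80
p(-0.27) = 0.39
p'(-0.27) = 2.54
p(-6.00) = -47.00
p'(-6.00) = 14.00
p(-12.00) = -167.00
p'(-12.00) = 26.00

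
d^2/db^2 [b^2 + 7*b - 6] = 2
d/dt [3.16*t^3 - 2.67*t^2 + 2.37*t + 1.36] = 9.48*t^2 - 5.34*t + 2.37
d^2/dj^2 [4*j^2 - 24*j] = 8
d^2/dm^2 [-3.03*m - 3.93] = 0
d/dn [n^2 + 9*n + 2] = 2*n + 9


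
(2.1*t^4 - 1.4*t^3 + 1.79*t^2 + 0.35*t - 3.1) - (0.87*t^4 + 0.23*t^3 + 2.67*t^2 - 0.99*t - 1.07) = 1.23*t^4 - 1.63*t^3 - 0.88*t^2 + 1.34*t - 2.03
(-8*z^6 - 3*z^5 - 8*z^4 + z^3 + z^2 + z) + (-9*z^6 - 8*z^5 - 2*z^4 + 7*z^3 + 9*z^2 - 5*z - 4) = -17*z^6 - 11*z^5 - 10*z^4 + 8*z^3 + 10*z^2 - 4*z - 4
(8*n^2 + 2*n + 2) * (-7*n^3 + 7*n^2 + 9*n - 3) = -56*n^5 + 42*n^4 + 72*n^3 + 8*n^2 + 12*n - 6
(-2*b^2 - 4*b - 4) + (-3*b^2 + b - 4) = -5*b^2 - 3*b - 8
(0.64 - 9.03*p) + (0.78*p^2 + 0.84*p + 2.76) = 0.78*p^2 - 8.19*p + 3.4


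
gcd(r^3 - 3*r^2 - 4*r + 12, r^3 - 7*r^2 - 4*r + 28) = r^2 - 4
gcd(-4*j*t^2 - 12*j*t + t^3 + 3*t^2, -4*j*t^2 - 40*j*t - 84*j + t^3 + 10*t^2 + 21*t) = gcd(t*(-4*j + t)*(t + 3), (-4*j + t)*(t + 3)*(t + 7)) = -4*j*t - 12*j + t^2 + 3*t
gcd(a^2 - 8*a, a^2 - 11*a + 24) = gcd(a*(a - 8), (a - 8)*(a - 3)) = a - 8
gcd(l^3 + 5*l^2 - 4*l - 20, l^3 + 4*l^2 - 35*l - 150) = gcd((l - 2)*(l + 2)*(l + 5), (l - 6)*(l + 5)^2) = l + 5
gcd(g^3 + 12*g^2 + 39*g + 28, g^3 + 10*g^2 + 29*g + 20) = g^2 + 5*g + 4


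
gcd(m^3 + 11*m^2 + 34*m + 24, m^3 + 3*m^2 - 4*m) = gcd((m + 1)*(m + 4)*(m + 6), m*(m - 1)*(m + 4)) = m + 4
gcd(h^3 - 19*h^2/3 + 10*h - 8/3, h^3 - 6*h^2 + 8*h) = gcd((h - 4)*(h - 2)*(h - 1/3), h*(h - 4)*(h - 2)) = h^2 - 6*h + 8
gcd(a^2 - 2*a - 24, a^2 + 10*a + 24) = a + 4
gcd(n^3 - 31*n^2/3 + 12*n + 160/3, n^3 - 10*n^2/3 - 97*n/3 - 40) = n^2 - 19*n/3 - 40/3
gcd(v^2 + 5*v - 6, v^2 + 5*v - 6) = v^2 + 5*v - 6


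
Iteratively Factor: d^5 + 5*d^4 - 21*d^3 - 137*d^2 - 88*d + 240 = (d + 4)*(d^4 + d^3 - 25*d^2 - 37*d + 60) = (d + 3)*(d + 4)*(d^3 - 2*d^2 - 19*d + 20) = (d - 1)*(d + 3)*(d + 4)*(d^2 - d - 20) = (d - 1)*(d + 3)*(d + 4)^2*(d - 5)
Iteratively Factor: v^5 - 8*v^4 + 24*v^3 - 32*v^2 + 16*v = (v - 2)*(v^4 - 6*v^3 + 12*v^2 - 8*v) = v*(v - 2)*(v^3 - 6*v^2 + 12*v - 8) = v*(v - 2)^2*(v^2 - 4*v + 4) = v*(v - 2)^3*(v - 2)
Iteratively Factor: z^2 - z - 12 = (z - 4)*(z + 3)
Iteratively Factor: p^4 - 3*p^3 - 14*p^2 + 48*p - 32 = (p - 1)*(p^3 - 2*p^2 - 16*p + 32) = (p - 1)*(p + 4)*(p^2 - 6*p + 8) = (p - 4)*(p - 1)*(p + 4)*(p - 2)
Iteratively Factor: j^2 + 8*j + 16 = (j + 4)*(j + 4)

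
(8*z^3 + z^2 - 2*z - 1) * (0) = 0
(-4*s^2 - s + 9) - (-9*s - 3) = -4*s^2 + 8*s + 12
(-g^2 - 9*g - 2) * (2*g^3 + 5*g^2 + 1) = -2*g^5 - 23*g^4 - 49*g^3 - 11*g^2 - 9*g - 2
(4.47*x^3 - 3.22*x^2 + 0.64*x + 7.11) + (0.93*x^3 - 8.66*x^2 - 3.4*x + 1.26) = 5.4*x^3 - 11.88*x^2 - 2.76*x + 8.37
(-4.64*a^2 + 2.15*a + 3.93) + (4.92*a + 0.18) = -4.64*a^2 + 7.07*a + 4.11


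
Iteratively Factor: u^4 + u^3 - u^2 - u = (u - 1)*(u^3 + 2*u^2 + u) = u*(u - 1)*(u^2 + 2*u + 1) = u*(u - 1)*(u + 1)*(u + 1)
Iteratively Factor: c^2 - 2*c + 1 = (c - 1)*(c - 1)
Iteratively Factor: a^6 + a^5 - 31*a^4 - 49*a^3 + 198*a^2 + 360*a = (a)*(a^5 + a^4 - 31*a^3 - 49*a^2 + 198*a + 360) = a*(a + 4)*(a^4 - 3*a^3 - 19*a^2 + 27*a + 90) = a*(a + 2)*(a + 4)*(a^3 - 5*a^2 - 9*a + 45) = a*(a - 3)*(a + 2)*(a + 4)*(a^2 - 2*a - 15) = a*(a - 5)*(a - 3)*(a + 2)*(a + 4)*(a + 3)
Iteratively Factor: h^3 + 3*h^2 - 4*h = (h + 4)*(h^2 - h) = h*(h + 4)*(h - 1)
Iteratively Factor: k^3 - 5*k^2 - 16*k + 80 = (k + 4)*(k^2 - 9*k + 20) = (k - 5)*(k + 4)*(k - 4)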